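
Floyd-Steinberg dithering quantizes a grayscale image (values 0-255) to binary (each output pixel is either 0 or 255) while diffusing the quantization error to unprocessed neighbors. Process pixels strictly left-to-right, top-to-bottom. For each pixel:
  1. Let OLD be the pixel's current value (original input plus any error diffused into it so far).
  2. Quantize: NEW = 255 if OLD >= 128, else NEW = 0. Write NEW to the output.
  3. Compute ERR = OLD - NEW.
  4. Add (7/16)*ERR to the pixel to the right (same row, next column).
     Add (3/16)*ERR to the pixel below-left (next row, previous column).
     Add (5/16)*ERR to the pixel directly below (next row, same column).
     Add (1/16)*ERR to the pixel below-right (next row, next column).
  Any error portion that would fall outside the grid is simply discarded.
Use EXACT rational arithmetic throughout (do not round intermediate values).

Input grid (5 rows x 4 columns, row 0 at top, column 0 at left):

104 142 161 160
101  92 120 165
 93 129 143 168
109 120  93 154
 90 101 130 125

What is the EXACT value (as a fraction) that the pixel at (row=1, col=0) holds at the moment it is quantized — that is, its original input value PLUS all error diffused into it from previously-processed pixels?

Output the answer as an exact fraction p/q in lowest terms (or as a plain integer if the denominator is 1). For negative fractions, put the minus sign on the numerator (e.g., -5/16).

Answer: 3867/32

Derivation:
(0,0): OLD=104 → NEW=0, ERR=104
(0,1): OLD=375/2 → NEW=255, ERR=-135/2
(0,2): OLD=4207/32 → NEW=255, ERR=-3953/32
(0,3): OLD=54249/512 → NEW=0, ERR=54249/512
(1,0): OLD=3867/32 → NEW=0, ERR=3867/32
Target (1,0): original=101, with diffused error = 3867/32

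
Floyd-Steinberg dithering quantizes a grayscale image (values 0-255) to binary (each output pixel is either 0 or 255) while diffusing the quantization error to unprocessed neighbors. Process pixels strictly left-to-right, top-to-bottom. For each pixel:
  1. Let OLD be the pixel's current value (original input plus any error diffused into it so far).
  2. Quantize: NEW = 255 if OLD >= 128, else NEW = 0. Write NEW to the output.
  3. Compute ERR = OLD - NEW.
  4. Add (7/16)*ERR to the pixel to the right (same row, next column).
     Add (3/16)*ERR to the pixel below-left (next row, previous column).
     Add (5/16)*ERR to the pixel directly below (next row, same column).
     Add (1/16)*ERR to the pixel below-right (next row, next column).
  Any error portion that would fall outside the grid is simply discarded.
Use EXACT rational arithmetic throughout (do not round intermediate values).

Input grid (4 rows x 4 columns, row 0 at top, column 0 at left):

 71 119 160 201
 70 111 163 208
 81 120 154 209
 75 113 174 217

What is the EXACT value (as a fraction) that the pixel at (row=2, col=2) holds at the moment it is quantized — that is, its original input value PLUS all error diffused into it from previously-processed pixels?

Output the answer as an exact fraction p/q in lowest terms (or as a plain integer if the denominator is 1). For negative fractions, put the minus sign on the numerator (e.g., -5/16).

(0,0): OLD=71 → NEW=0, ERR=71
(0,1): OLD=2401/16 → NEW=255, ERR=-1679/16
(0,2): OLD=29207/256 → NEW=0, ERR=29207/256
(0,3): OLD=1027745/4096 → NEW=255, ERR=-16735/4096
(1,0): OLD=18563/256 → NEW=0, ERR=18563/256
(1,1): OLD=278037/2048 → NEW=255, ERR=-244203/2048
(1,2): OLD=9120057/65536 → NEW=255, ERR=-7591623/65536
(1,3): OLD=171100639/1048576 → NEW=255, ERR=-96286241/1048576
(2,0): OLD=2664119/32768 → NEW=0, ERR=2664119/32768
(2,1): OLD=106031565/1048576 → NEW=0, ERR=106031565/1048576
(2,2): OLD=288086465/2097152 → NEW=255, ERR=-246687295/2097152
Target (2,2): original=154, with diffused error = 288086465/2097152

Answer: 288086465/2097152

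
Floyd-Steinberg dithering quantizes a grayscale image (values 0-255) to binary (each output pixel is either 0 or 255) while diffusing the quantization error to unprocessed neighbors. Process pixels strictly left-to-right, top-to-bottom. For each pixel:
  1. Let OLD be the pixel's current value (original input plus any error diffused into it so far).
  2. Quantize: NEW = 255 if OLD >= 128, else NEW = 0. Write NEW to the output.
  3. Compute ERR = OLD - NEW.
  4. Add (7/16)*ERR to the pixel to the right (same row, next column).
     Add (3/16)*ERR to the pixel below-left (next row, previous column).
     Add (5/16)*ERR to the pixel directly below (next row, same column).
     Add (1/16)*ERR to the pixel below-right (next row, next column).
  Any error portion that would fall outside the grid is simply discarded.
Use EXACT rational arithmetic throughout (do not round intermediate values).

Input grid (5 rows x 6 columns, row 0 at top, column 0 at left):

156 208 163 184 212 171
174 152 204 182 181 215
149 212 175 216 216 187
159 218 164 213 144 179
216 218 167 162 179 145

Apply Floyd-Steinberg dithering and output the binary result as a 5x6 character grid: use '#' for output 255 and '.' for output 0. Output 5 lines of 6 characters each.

(0,0): OLD=156 → NEW=255, ERR=-99
(0,1): OLD=2635/16 → NEW=255, ERR=-1445/16
(0,2): OLD=31613/256 → NEW=0, ERR=31613/256
(0,3): OLD=974955/4096 → NEW=255, ERR=-69525/4096
(0,4): OLD=13406957/65536 → NEW=255, ERR=-3304723/65536
(0,5): OLD=156173435/1048576 → NEW=255, ERR=-111213445/1048576
(1,0): OLD=32289/256 → NEW=0, ERR=32289/256
(1,1): OLD=401255/2048 → NEW=255, ERR=-120985/2048
(1,2): OLD=13626099/65536 → NEW=255, ERR=-3085581/65536
(1,3): OLD=40464631/262144 → NEW=255, ERR=-26382089/262144
(1,4): OLD=1682161029/16777216 → NEW=0, ERR=1682161029/16777216
(1,5): OLD=59745665555/268435456 → NEW=255, ERR=-8705375725/268435456
(2,0): OLD=5811037/32768 → NEW=255, ERR=-2544803/32768
(2,1): OLD=166322511/1048576 → NEW=255, ERR=-101064369/1048576
(2,2): OLD=1603186349/16777216 → NEW=0, ERR=1603186349/16777216
(2,3): OLD=32509334405/134217728 → NEW=255, ERR=-1716186235/134217728
(2,4): OLD=985127824655/4294967296 → NEW=255, ERR=-110088835825/4294967296
(2,5): OLD=11814123464281/68719476736 → NEW=255, ERR=-5709343103399/68719476736
(3,0): OLD=1957215757/16777216 → NEW=0, ERR=1957215757/16777216
(3,1): OLD=33820455049/134217728 → NEW=255, ERR=-405065591/134217728
(3,2): OLD=197697257579/1073741824 → NEW=255, ERR=-76106907541/1073741824
(3,3): OLD=12311814533889/68719476736 → NEW=255, ERR=-5211652033791/68719476736
(3,4): OLD=47517143317345/549755813888 → NEW=0, ERR=47517143317345/549755813888
(3,5): OLD=1664655559075087/8796093022208 → NEW=255, ERR=-578348161587953/8796093022208
(4,0): OLD=540929901475/2147483648 → NEW=255, ERR=-6678428765/2147483648
(4,1): OLD=7205150887239/34359738368 → NEW=255, ERR=-1556582396601/34359738368
(4,2): OLD=121629728189093/1099511627776 → NEW=0, ERR=121629728189093/1099511627776
(4,3): OLD=3491579460397849/17592186044416 → NEW=255, ERR=-994427980928231/17592186044416
(4,4): OLD=46221496005306793/281474976710656 → NEW=255, ERR=-25554623055910487/281474976710656
(4,5): OLD=405932656101756671/4503599627370496 → NEW=0, ERR=405932656101756671/4503599627370496
Row 0: ##.###
Row 1: .###.#
Row 2: ##.###
Row 3: .###.#
Row 4: ##.##.

Answer: ##.###
.###.#
##.###
.###.#
##.##.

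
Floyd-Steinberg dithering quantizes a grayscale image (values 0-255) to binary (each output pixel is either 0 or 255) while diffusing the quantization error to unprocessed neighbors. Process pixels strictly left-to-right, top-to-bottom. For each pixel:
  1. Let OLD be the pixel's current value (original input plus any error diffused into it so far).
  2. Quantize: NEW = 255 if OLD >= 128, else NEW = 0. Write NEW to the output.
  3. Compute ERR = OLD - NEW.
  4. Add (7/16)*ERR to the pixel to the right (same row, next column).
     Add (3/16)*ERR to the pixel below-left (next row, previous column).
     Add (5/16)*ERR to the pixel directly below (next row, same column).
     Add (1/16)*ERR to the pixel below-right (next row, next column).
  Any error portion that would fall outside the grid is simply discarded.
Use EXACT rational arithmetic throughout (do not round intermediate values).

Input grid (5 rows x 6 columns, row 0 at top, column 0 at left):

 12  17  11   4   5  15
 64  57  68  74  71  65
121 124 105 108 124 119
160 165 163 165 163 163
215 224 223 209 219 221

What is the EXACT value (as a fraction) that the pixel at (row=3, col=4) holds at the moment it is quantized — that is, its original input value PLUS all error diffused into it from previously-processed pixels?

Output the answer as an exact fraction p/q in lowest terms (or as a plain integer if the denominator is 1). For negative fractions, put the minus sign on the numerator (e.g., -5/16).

(0,0): OLD=12 → NEW=0, ERR=12
(0,1): OLD=89/4 → NEW=0, ERR=89/4
(0,2): OLD=1327/64 → NEW=0, ERR=1327/64
(0,3): OLD=13385/1024 → NEW=0, ERR=13385/1024
(0,4): OLD=175615/16384 → NEW=0, ERR=175615/16384
(0,5): OLD=5161465/262144 → NEW=0, ERR=5161465/262144
(1,0): OLD=4603/64 → NEW=0, ERR=4603/64
(1,1): OLD=51229/512 → NEW=0, ERR=51229/512
(1,2): OLD=2000417/16384 → NEW=0, ERR=2000417/16384
(1,3): OLD=8834733/65536 → NEW=255, ERR=-7876947/65536
(1,4): OLD=110201223/4194304 → NEW=0, ERR=110201223/4194304
(1,5): OLD=5591359361/67108864 → NEW=0, ERR=5591359361/67108864
(2,0): OLD=1329039/8192 → NEW=255, ERR=-759921/8192
(2,1): OLD=37243221/262144 → NEW=255, ERR=-29603499/262144
(2,2): OLD=324916671/4194304 → NEW=0, ERR=324916671/4194304
(2,3): OLD=3922130695/33554432 → NEW=0, ERR=3922130695/33554432
(2,4): OLD=205577998101/1073741824 → NEW=255, ERR=-68226167019/1073741824
(2,5): OLD=2042341525731/17179869184 → NEW=0, ERR=2042341525731/17179869184
(3,0): OLD=460690783/4194304 → NEW=0, ERR=460690783/4194304
(3,1): OLD=6257594291/33554432 → NEW=255, ERR=-2298785869/33554432
(3,2): OLD=46196134313/268435456 → NEW=255, ERR=-22254906967/268435456
(3,3): OLD=2717582098203/17179869184 → NEW=255, ERR=-1663284543717/17179869184
(3,4): OLD=17919584578683/137438953472 → NEW=255, ERR=-17127348556677/137438953472
Target (3,4): original=163, with diffused error = 17919584578683/137438953472

Answer: 17919584578683/137438953472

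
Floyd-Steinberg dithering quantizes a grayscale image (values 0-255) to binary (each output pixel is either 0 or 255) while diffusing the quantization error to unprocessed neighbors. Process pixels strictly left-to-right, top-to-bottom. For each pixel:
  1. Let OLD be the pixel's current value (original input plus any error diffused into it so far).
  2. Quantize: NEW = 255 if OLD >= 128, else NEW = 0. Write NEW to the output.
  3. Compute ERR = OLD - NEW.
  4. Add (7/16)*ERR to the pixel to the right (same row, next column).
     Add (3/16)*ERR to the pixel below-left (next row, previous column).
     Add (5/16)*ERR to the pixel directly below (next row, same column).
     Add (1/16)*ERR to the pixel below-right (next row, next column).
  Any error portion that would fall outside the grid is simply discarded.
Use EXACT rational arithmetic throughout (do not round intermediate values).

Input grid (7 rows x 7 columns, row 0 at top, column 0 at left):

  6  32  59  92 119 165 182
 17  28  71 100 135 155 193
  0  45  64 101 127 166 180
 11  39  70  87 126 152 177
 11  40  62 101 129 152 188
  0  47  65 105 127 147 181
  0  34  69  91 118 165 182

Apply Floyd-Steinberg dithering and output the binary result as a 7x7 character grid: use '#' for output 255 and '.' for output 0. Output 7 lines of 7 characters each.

(0,0): OLD=6 → NEW=0, ERR=6
(0,1): OLD=277/8 → NEW=0, ERR=277/8
(0,2): OLD=9491/128 → NEW=0, ERR=9491/128
(0,3): OLD=254853/2048 → NEW=0, ERR=254853/2048
(0,4): OLD=5683363/32768 → NEW=255, ERR=-2672477/32768
(0,5): OLD=67800181/524288 → NEW=255, ERR=-65893259/524288
(0,6): OLD=1065473843/8388608 → NEW=0, ERR=1065473843/8388608
(1,0): OLD=3247/128 → NEW=0, ERR=3247/128
(1,1): OLD=65737/1024 → NEW=0, ERR=65737/1024
(1,2): OLD=4841597/32768 → NEW=255, ERR=-3514243/32768
(1,3): OLD=10657401/131072 → NEW=0, ERR=10657401/131072
(1,4): OLD=1084633739/8388608 → NEW=255, ERR=-1054461301/8388608
(1,5): OLD=5331662715/67108864 → NEW=0, ERR=5331662715/67108864
(1,6): OLD=278738427605/1073741824 → NEW=255, ERR=4934262485/1073741824
(2,0): OLD=327091/16384 → NEW=0, ERR=327091/16384
(2,1): OLD=28978657/524288 → NEW=0, ERR=28978657/524288
(2,2): OLD=620128227/8388608 → NEW=0, ERR=620128227/8388608
(2,3): OLD=8622113163/67108864 → NEW=255, ERR=-8490647157/67108864
(2,4): OLD=28101903483/536870912 → NEW=0, ERR=28101903483/536870912
(2,5): OLD=3551649691433/17179869184 → NEW=255, ERR=-829216950487/17179869184
(2,6): OLD=45433151250351/274877906944 → NEW=255, ERR=-24660715020369/274877906944
(3,0): OLD=231545219/8388608 → NEW=0, ERR=231545219/8388608
(3,1): OLD=5600727879/67108864 → NEW=0, ERR=5600727879/67108864
(3,2): OLD=58704739269/536870912 → NEW=0, ERR=58704739269/536870912
(3,3): OLD=235656378771/2147483648 → NEW=0, ERR=235656378771/2147483648
(3,4): OLD=47666421519747/274877906944 → NEW=255, ERR=-22427444750973/274877906944
(3,5): OLD=192789814957113/2199023255552 → NEW=0, ERR=192789814957113/2199023255552
(3,6): OLD=6484594193945959/35184372088832 → NEW=255, ERR=-2487420688706201/35184372088832
(4,0): OLD=37875152461/1073741824 → NEW=0, ERR=37875152461/1073741824
(4,1): OLD=1782245288553/17179869184 → NEW=0, ERR=1782245288553/17179869184
(4,2): OLD=46000444960967/274877906944 → NEW=255, ERR=-24093421309753/274877906944
(4,3): OLD=194571661559741/2199023255552 → NEW=0, ERR=194571661559741/2199023255552
(4,4): OLD=2911684708535719/17592186044416 → NEW=255, ERR=-1574322732790361/17592186044416
(4,5): OLD=68618084863300263/562949953421312 → NEW=0, ERR=68618084863300263/562949953421312
(4,6): OLD=2024040591466933185/9007199254740992 → NEW=255, ERR=-272795218492019775/9007199254740992
(5,0): OLD=8376748062539/274877906944 → NEW=0, ERR=8376748062539/274877906944
(5,1): OLD=172670410322329/2199023255552 → NEW=0, ERR=172670410322329/2199023255552
(5,2): OLD=1671891293627135/17592186044416 → NEW=0, ERR=1671891293627135/17592186044416
(5,3): OLD=21388015455101595/140737488355328 → NEW=255, ERR=-14500044075507045/140737488355328
(5,4): OLD=741686033940645449/9007199254740992 → NEW=0, ERR=741686033940645449/9007199254740992
(5,5): OLD=15120871389567314105/72057594037927936 → NEW=255, ERR=-3253815090104309575/72057594037927936
(5,6): OLD=183773392825930778295/1152921504606846976 → NEW=255, ERR=-110221590848815200585/1152921504606846976
(6,0): OLD=853081153468547/35184372088832 → NEW=0, ERR=853081153468547/35184372088832
(6,1): OLD=50029070830158559/562949953421312 → NEW=0, ERR=50029070830158559/562949953421312
(6,2): OLD=1109405947505011645/9007199254740992 → NEW=0, ERR=1109405947505011645/9007199254740992
(6,3): OLD=9660688043717370467/72057594037927936 → NEW=255, ERR=-8713998435954253213/72057594037927936
(6,4): OLD=10941090251572681609/144115188075855872 → NEW=0, ERR=10941090251572681609/144115188075855872
(6,5): OLD=3160379658839758436461/18446744073709551616 → NEW=255, ERR=-1543540079956177225619/18446744073709551616
(6,6): OLD=33261434251977054428459/295147905179352825856 → NEW=0, ERR=33261434251977054428459/295147905179352825856
Row 0: ....##.
Row 1: ..#.#.#
Row 2: ...#.##
Row 3: ....#.#
Row 4: ..#.#.#
Row 5: ...#.##
Row 6: ...#.#.

Answer: ....##.
..#.#.#
...#.##
....#.#
..#.#.#
...#.##
...#.#.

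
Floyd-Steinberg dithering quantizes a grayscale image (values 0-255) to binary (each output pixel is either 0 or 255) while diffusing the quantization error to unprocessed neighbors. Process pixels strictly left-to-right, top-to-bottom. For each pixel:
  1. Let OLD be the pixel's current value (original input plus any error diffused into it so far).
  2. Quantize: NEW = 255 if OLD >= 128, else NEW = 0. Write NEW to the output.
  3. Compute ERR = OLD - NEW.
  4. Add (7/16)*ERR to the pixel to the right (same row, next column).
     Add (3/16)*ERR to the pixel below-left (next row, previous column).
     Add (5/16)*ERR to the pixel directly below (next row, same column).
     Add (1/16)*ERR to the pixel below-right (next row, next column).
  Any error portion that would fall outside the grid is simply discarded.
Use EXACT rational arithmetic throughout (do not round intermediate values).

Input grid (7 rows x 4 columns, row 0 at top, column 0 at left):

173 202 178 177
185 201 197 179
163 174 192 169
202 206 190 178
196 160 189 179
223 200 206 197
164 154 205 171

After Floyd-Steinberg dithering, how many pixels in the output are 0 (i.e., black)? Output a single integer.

(0,0): OLD=173 → NEW=255, ERR=-82
(0,1): OLD=1329/8 → NEW=255, ERR=-711/8
(0,2): OLD=17807/128 → NEW=255, ERR=-14833/128
(0,3): OLD=258665/2048 → NEW=0, ERR=258665/2048
(1,0): OLD=18267/128 → NEW=255, ERR=-14373/128
(1,1): OLD=99581/1024 → NEW=0, ERR=99581/1024
(1,2): OLD=7256769/32768 → NEW=255, ERR=-1099071/32768
(1,3): OLD=103050007/524288 → NEW=255, ERR=-30643433/524288
(2,0): OLD=2394415/16384 → NEW=255, ERR=-1783505/16384
(2,1): OLD=75213301/524288 → NEW=255, ERR=-58480139/524288
(2,2): OLD=134047657/1048576 → NEW=0, ERR=134047657/1048576
(2,3): OLD=3432078501/16777216 → NEW=255, ERR=-846111579/16777216
(3,0): OLD=1233697599/8388608 → NEW=255, ERR=-905397441/8388608
(3,1): OLD=18936647969/134217728 → NEW=255, ERR=-15288872671/134217728
(3,2): OLD=351512691423/2147483648 → NEW=255, ERR=-196095638817/2147483648
(3,3): OLD=4476382148761/34359738368 → NEW=255, ERR=-4285351135079/34359738368
(4,0): OLD=302608381715/2147483648 → NEW=255, ERR=-244999948525/2147483648
(4,1): OLD=869690012089/17179869184 → NEW=0, ERR=869690012089/17179869184
(4,2): OLD=83621853079705/549755813888 → NEW=255, ERR=-56565879461735/549755813888
(4,3): OLD=785510920399615/8796093022208 → NEW=0, ERR=785510920399615/8796093022208
(5,0): OLD=54106845343779/274877906944 → NEW=255, ERR=-15987020926941/274877906944
(5,1): OLD=1442133088191061/8796093022208 → NEW=255, ERR=-800870632471979/8796093022208
(5,2): OLD=676949120760729/4398046511104 → NEW=255, ERR=-444552739570791/4398046511104
(5,3): OLD=24524047382618857/140737488355328 → NEW=255, ERR=-11364012147989783/140737488355328
(6,0): OLD=18120412844547295/140737488355328 → NEW=255, ERR=-17767646686061345/140737488355328
(6,1): OLD=107471576193950729/2251799813685248 → NEW=0, ERR=107471576193950729/2251799813685248
(6,2): OLD=6249653943927707375/36028797018963968 → NEW=255, ERR=-2937689295908104465/36028797018963968
(6,3): OLD=59823251980537843081/576460752303423488 → NEW=0, ERR=59823251980537843081/576460752303423488
Output grid:
  Row 0: ###.  (1 black, running=1)
  Row 1: #.##  (1 black, running=2)
  Row 2: ##.#  (1 black, running=3)
  Row 3: ####  (0 black, running=3)
  Row 4: #.#.  (2 black, running=5)
  Row 5: ####  (0 black, running=5)
  Row 6: #.#.  (2 black, running=7)

Answer: 7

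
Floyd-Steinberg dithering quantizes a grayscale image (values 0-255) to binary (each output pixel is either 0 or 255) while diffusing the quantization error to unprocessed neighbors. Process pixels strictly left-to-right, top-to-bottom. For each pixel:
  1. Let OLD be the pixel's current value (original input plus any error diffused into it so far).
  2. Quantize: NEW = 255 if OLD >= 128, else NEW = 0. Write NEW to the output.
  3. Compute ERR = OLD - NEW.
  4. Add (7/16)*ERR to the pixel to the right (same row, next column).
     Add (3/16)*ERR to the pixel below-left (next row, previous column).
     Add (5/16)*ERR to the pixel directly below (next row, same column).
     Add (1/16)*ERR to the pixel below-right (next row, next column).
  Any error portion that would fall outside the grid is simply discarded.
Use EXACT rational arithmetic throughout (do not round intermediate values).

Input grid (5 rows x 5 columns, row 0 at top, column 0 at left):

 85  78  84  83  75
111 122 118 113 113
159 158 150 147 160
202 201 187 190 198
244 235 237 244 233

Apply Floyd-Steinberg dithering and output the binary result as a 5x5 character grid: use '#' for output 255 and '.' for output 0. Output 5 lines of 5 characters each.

(0,0): OLD=85 → NEW=0, ERR=85
(0,1): OLD=1843/16 → NEW=0, ERR=1843/16
(0,2): OLD=34405/256 → NEW=255, ERR=-30875/256
(0,3): OLD=123843/4096 → NEW=0, ERR=123843/4096
(0,4): OLD=5782101/65536 → NEW=0, ERR=5782101/65536
(1,0): OLD=40745/256 → NEW=255, ERR=-24535/256
(1,1): OLD=202271/2048 → NEW=0, ERR=202271/2048
(1,2): OLD=8938379/65536 → NEW=255, ERR=-7773301/65536
(1,3): OLD=20856431/262144 → NEW=0, ERR=20856431/262144
(1,4): OLD=743519341/4194304 → NEW=255, ERR=-326028179/4194304
(2,0): OLD=4835525/32768 → NEW=255, ERR=-3520315/32768
(2,1): OLD=119153095/1048576 → NEW=0, ERR=119153095/1048576
(2,2): OLD=3082629909/16777216 → NEW=255, ERR=-1195560171/16777216
(2,3): OLD=31862845551/268435456 → NEW=0, ERR=31862845551/268435456
(2,4): OLD=827262654281/4294967296 → NEW=255, ERR=-267954006199/4294967296
(3,0): OLD=3183206517/16777216 → NEW=255, ERR=-1094983563/16777216
(3,1): OLD=25216903761/134217728 → NEW=255, ERR=-9008616879/134217728
(3,2): OLD=707485163339/4294967296 → NEW=255, ERR=-387731497141/4294967296
(3,3): OLD=1472710290195/8589934592 → NEW=255, ERR=-717723030765/8589934592
(3,4): OLD=20528922567743/137438953472 → NEW=255, ERR=-14518010567617/137438953472
(4,0): OLD=453160816955/2147483648 → NEW=255, ERR=-94447513285/2147483648
(4,1): OLD=11941922862779/68719476736 → NEW=255, ERR=-5581543704901/68719476736
(4,2): OLD=168657165496917/1099511627776 → NEW=255, ERR=-111718299585963/1099511627776
(4,3): OLD=2603431041155259/17592186044416 → NEW=255, ERR=-1882576400170821/17592186044416
(4,4): OLD=41644211242105501/281474976710656 → NEW=255, ERR=-30131907819111779/281474976710656
Row 0: ..#..
Row 1: #.#.#
Row 2: #.#.#
Row 3: #####
Row 4: #####

Answer: ..#..
#.#.#
#.#.#
#####
#####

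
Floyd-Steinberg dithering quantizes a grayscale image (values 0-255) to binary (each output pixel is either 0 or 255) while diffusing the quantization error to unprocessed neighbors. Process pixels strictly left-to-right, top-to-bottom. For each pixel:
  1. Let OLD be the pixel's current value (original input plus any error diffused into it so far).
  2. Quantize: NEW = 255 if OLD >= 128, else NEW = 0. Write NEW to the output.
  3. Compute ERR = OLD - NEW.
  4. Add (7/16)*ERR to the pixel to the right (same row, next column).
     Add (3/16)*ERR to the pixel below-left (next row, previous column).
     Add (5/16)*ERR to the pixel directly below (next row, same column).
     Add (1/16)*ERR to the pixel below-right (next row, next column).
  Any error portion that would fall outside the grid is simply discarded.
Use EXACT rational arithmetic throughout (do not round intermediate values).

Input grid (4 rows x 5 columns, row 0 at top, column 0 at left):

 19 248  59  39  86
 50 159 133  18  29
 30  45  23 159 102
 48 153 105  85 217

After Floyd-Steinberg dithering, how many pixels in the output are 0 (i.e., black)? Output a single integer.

Answer: 14

Derivation:
(0,0): OLD=19 → NEW=0, ERR=19
(0,1): OLD=4101/16 → NEW=255, ERR=21/16
(0,2): OLD=15251/256 → NEW=0, ERR=15251/256
(0,3): OLD=266501/4096 → NEW=0, ERR=266501/4096
(0,4): OLD=7501603/65536 → NEW=0, ERR=7501603/65536
(1,0): OLD=14383/256 → NEW=0, ERR=14383/256
(1,1): OLD=402121/2048 → NEW=255, ERR=-120119/2048
(1,2): OLD=9059581/65536 → NEW=255, ERR=-7652099/65536
(1,3): OLD=3259705/262144 → NEW=0, ERR=3259705/262144
(1,4): OLD=311540875/4194304 → NEW=0, ERR=311540875/4194304
(2,0): OLD=1198003/32768 → NEW=0, ERR=1198003/32768
(2,1): OLD=25464673/1048576 → NEW=0, ERR=25464673/1048576
(2,2): OLD=-70423709/16777216 → NEW=0, ERR=-70423709/16777216
(2,3): OLD=45010930297/268435456 → NEW=255, ERR=-23440110983/268435456
(2,4): OLD=377036905231/4294967296 → NEW=0, ERR=377036905231/4294967296
(3,0): OLD=1073380867/16777216 → NEW=0, ERR=1073380867/16777216
(3,1): OLD=25511785543/134217728 → NEW=255, ERR=-8713735097/134217728
(3,2): OLD=259544001341/4294967296 → NEW=0, ERR=259544001341/4294967296
(3,3): OLD=861979612437/8589934592 → NEW=0, ERR=861979612437/8589934592
(3,4): OLD=38878395691337/137438953472 → NEW=255, ERR=3831462555977/137438953472
Output grid:
  Row 0: .#...  (4 black, running=4)
  Row 1: .##..  (3 black, running=7)
  Row 2: ...#.  (4 black, running=11)
  Row 3: .#..#  (3 black, running=14)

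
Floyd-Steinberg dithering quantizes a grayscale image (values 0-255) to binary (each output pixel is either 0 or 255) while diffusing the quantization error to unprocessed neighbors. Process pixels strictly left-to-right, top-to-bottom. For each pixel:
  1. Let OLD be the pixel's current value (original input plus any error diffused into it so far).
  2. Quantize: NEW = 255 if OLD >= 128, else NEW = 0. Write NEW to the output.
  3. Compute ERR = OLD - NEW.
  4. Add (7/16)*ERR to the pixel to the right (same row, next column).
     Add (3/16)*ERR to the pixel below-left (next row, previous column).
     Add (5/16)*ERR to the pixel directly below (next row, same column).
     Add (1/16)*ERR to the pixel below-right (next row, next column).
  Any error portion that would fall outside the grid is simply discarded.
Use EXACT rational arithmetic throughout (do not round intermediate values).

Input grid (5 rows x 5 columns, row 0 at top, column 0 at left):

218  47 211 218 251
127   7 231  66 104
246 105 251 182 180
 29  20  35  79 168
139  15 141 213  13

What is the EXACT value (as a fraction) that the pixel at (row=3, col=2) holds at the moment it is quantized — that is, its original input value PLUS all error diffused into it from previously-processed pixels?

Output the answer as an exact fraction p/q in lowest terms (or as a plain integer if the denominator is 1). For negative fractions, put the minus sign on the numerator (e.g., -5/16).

Answer: -7751441195/4294967296

Derivation:
(0,0): OLD=218 → NEW=255, ERR=-37
(0,1): OLD=493/16 → NEW=0, ERR=493/16
(0,2): OLD=57467/256 → NEW=255, ERR=-7813/256
(0,3): OLD=838237/4096 → NEW=255, ERR=-206243/4096
(0,4): OLD=15005835/65536 → NEW=255, ERR=-1705845/65536
(1,0): OLD=31031/256 → NEW=0, ERR=31031/256
(1,1): OLD=126209/2048 → NEW=0, ERR=126209/2048
(1,2): OLD=15788181/65536 → NEW=255, ERR=-923499/65536
(1,3): OLD=9781105/262144 → NEW=0, ERR=9781105/262144
(1,4): OLD=457358899/4194304 → NEW=0, ERR=457358899/4194304
(2,0): OLD=9680795/32768 → NEW=255, ERR=1324955/32768
(2,1): OLD=154016729/1048576 → NEW=255, ERR=-113370151/1048576
(2,2): OLD=3525602507/16777216 → NEW=255, ERR=-752587573/16777216
(2,3): OLD=51968984625/268435456 → NEW=255, ERR=-16482056655/268435456
(2,4): OLD=814090415895/4294967296 → NEW=255, ERR=-281126244585/4294967296
(3,0): OLD=358421611/16777216 → NEW=0, ERR=358421611/16777216
(3,1): OLD=-1385668721/134217728 → NEW=0, ERR=-1385668721/134217728
(3,2): OLD=-7751441195/4294967296 → NEW=0, ERR=-7751441195/4294967296
Target (3,2): original=35, with diffused error = -7751441195/4294967296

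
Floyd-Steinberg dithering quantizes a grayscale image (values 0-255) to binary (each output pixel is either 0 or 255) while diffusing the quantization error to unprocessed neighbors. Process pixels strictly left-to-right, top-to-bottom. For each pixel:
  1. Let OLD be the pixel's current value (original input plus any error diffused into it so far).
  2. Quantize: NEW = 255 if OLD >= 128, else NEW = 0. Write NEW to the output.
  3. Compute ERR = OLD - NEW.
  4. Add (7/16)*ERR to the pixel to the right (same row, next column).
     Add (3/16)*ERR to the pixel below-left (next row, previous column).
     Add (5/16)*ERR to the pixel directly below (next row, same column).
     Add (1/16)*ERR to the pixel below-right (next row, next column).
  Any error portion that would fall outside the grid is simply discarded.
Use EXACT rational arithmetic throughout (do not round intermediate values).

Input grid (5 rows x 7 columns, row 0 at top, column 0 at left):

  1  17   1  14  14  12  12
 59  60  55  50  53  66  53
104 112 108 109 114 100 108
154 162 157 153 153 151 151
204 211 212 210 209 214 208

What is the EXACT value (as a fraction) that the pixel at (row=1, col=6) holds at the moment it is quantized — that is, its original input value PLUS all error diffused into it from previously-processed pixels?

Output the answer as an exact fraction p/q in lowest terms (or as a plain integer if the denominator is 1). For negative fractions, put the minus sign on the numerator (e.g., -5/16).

(0,0): OLD=1 → NEW=0, ERR=1
(0,1): OLD=279/16 → NEW=0, ERR=279/16
(0,2): OLD=2209/256 → NEW=0, ERR=2209/256
(0,3): OLD=72807/4096 → NEW=0, ERR=72807/4096
(0,4): OLD=1427153/65536 → NEW=0, ERR=1427153/65536
(0,5): OLD=22572983/1048576 → NEW=0, ERR=22572983/1048576
(0,6): OLD=359337473/16777216 → NEW=0, ERR=359337473/16777216
(1,0): OLD=16021/256 → NEW=0, ERR=16021/256
(1,1): OLD=193555/2048 → NEW=0, ERR=193555/2048
(1,2): OLD=6780815/65536 → NEW=0, ERR=6780815/65536
(1,3): OLD=27641507/262144 → NEW=0, ERR=27641507/262144
(1,4): OLD=1863684425/16777216 → NEW=0, ERR=1863684425/16777216
(1,5): OLD=17005866649/134217728 → NEW=0, ERR=17005866649/134217728
(1,6): OLD=250120540631/2147483648 → NEW=0, ERR=250120540631/2147483648
Target (1,6): original=53, with diffused error = 250120540631/2147483648

Answer: 250120540631/2147483648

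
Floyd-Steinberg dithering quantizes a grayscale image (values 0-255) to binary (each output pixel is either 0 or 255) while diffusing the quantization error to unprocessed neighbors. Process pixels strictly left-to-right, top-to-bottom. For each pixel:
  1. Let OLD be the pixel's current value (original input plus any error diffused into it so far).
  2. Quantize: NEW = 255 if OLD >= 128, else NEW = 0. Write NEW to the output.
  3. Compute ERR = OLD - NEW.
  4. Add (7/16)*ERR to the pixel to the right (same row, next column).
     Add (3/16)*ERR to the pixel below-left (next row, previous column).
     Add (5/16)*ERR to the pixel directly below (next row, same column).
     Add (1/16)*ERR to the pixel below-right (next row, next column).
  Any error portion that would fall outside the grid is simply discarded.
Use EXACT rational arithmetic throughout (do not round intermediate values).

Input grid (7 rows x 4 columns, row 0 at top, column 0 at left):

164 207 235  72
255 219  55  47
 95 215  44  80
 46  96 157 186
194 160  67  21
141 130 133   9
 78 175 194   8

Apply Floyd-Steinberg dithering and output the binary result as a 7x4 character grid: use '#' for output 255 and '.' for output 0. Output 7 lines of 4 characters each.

(0,0): OLD=164 → NEW=255, ERR=-91
(0,1): OLD=2675/16 → NEW=255, ERR=-1405/16
(0,2): OLD=50325/256 → NEW=255, ERR=-14955/256
(0,3): OLD=190227/4096 → NEW=0, ERR=190227/4096
(1,0): OLD=53785/256 → NEW=255, ERR=-11495/256
(1,1): OLD=317999/2048 → NEW=255, ERR=-204241/2048
(1,2): OLD=-240293/65536 → NEW=0, ERR=-240293/65536
(1,3): OLD=58990701/1048576 → NEW=0, ERR=58990701/1048576
(2,0): OLD=2040437/32768 → NEW=0, ERR=2040437/32768
(2,1): OLD=217667799/1048576 → NEW=255, ERR=-49719081/1048576
(2,2): OLD=55417651/2097152 → NEW=0, ERR=55417651/2097152
(2,3): OLD=3654495751/33554432 → NEW=0, ERR=3654495751/33554432
(3,0): OLD=949064613/16777216 → NEW=0, ERR=949064613/16777216
(3,1): OLD=30810456955/268435456 → NEW=0, ERR=30810456955/268435456
(3,2): OLD=1000430174085/4294967296 → NEW=255, ERR=-94786486395/4294967296
(3,3): OLD=14570689898019/68719476736 → NEW=255, ERR=-2952776669661/68719476736
(4,0): OLD=1001580195329/4294967296 → NEW=255, ERR=-93636465151/4294967296
(4,1): OLD=6381549329923/34359738368 → NEW=255, ERR=-2380183953917/34359738368
(4,2): OLD=31790931766051/1099511627776 → NEW=0, ERR=31790931766051/1099511627776
(4,3): OLD=331484955205093/17592186044416 → NEW=0, ERR=331484955205093/17592186044416
(5,0): OLD=66629559290417/549755813888 → NEW=0, ERR=66629559290417/549755813888
(5,1): OLD=2910370443432695/17592186044416 → NEW=255, ERR=-1575636997893385/17592186044416
(5,2): OLD=897680879367419/8796093022208 → NEW=0, ERR=897680879367419/8796093022208
(5,3): OLD=17266886785822051/281474976710656 → NEW=0, ERR=17266886785822051/281474976710656
(6,0): OLD=27888866676217733/281474976710656 → NEW=0, ERR=27888866676217733/281474976710656
(6,1): OLD=977592740467855859/4503599627370496 → NEW=255, ERR=-170825164511620621/4503599627370496
(6,2): OLD=15506907637216019765/72057594037927936 → NEW=255, ERR=-2867778842455603915/72057594037927936
(6,3): OLD=18604336989295670131/1152921504606846976 → NEW=0, ERR=18604336989295670131/1152921504606846976
Row 0: ###.
Row 1: ##..
Row 2: .#..
Row 3: ..##
Row 4: ##..
Row 5: .#..
Row 6: .##.

Answer: ###.
##..
.#..
..##
##..
.#..
.##.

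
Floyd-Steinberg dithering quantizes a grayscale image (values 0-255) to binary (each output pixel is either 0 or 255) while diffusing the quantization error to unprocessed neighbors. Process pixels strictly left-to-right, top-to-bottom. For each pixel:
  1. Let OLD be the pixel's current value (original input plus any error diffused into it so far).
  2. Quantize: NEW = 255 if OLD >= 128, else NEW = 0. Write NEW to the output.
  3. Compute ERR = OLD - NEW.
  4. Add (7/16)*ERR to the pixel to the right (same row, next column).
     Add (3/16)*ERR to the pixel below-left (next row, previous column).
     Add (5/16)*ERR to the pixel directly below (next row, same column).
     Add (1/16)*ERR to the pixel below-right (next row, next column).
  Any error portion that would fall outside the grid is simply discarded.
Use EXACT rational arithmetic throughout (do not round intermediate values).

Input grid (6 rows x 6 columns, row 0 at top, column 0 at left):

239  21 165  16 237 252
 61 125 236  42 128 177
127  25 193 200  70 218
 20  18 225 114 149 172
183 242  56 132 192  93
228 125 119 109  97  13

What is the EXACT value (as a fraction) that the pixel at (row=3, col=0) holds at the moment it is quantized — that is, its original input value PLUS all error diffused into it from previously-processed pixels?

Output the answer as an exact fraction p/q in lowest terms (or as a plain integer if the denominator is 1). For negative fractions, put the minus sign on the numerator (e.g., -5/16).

(0,0): OLD=239 → NEW=255, ERR=-16
(0,1): OLD=14 → NEW=0, ERR=14
(0,2): OLD=1369/8 → NEW=255, ERR=-671/8
(0,3): OLD=-2649/128 → NEW=0, ERR=-2649/128
(0,4): OLD=466833/2048 → NEW=255, ERR=-55407/2048
(0,5): OLD=7869687/32768 → NEW=255, ERR=-486153/32768
(1,0): OLD=469/8 → NEW=0, ERR=469/8
(1,1): OLD=8851/64 → NEW=255, ERR=-7469/64
(1,2): OLD=318927/2048 → NEW=255, ERR=-203313/2048
(1,3): OLD=-149213/8192 → NEW=0, ERR=-149213/8192
(1,4): OLD=56361737/524288 → NEW=0, ERR=56361737/524288
(1,5): OLD=1826239343/8388608 → NEW=255, ERR=-312855697/8388608
(2,0): OLD=126401/1024 → NEW=0, ERR=126401/1024
(2,1): OLD=903899/32768 → NEW=0, ERR=903899/32768
(2,2): OLD=85635153/524288 → NEW=255, ERR=-48058287/524288
(2,3): OLD=705301257/4194304 → NEW=255, ERR=-364246263/4194304
(2,4): OLD=7713371035/134217728 → NEW=0, ERR=7713371035/134217728
(2,5): OLD=511545181421/2147483648 → NEW=255, ERR=-36063148819/2147483648
(3,0): OLD=33421617/524288 → NEW=0, ERR=33421617/524288
Target (3,0): original=20, with diffused error = 33421617/524288

Answer: 33421617/524288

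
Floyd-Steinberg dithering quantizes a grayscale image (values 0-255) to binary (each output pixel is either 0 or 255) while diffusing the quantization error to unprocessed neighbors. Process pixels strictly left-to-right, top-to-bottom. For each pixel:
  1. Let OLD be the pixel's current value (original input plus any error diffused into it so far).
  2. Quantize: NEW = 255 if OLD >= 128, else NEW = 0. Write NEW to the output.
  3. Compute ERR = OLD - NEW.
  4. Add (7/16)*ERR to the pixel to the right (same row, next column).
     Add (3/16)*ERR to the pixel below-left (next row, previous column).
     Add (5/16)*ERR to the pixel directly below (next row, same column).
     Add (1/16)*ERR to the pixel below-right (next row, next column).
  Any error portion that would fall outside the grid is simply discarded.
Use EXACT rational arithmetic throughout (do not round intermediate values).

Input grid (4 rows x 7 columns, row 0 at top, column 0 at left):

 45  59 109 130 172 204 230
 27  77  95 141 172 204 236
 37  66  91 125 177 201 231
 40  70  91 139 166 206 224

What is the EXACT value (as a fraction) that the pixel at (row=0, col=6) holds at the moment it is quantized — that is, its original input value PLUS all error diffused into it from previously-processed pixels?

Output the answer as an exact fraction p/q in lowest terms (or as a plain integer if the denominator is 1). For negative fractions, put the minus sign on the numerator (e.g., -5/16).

Answer: 3331944013/16777216

Derivation:
(0,0): OLD=45 → NEW=0, ERR=45
(0,1): OLD=1259/16 → NEW=0, ERR=1259/16
(0,2): OLD=36717/256 → NEW=255, ERR=-28563/256
(0,3): OLD=332539/4096 → NEW=0, ERR=332539/4096
(0,4): OLD=13599965/65536 → NEW=255, ERR=-3111715/65536
(0,5): OLD=192127499/1048576 → NEW=255, ERR=-75259381/1048576
(0,6): OLD=3331944013/16777216 → NEW=255, ERR=-946246067/16777216
Target (0,6): original=230, with diffused error = 3331944013/16777216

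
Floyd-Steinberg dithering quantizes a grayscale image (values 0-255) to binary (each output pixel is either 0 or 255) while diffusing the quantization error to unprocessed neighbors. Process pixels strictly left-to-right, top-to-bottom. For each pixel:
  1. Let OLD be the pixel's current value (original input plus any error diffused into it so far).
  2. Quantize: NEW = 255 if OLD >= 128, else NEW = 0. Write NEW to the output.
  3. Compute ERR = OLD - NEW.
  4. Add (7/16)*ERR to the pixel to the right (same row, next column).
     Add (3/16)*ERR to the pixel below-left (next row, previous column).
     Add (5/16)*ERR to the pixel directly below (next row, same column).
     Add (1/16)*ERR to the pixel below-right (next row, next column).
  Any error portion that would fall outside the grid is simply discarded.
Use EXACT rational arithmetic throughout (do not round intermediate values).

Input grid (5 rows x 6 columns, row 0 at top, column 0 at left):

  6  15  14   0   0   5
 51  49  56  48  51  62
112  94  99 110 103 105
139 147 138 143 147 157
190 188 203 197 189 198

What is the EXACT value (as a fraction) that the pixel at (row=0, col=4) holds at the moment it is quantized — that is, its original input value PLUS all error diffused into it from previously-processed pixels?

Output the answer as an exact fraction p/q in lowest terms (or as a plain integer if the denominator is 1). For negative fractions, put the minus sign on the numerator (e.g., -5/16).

Answer: 136171/32768

Derivation:
(0,0): OLD=6 → NEW=0, ERR=6
(0,1): OLD=141/8 → NEW=0, ERR=141/8
(0,2): OLD=2779/128 → NEW=0, ERR=2779/128
(0,3): OLD=19453/2048 → NEW=0, ERR=19453/2048
(0,4): OLD=136171/32768 → NEW=0, ERR=136171/32768
Target (0,4): original=0, with diffused error = 136171/32768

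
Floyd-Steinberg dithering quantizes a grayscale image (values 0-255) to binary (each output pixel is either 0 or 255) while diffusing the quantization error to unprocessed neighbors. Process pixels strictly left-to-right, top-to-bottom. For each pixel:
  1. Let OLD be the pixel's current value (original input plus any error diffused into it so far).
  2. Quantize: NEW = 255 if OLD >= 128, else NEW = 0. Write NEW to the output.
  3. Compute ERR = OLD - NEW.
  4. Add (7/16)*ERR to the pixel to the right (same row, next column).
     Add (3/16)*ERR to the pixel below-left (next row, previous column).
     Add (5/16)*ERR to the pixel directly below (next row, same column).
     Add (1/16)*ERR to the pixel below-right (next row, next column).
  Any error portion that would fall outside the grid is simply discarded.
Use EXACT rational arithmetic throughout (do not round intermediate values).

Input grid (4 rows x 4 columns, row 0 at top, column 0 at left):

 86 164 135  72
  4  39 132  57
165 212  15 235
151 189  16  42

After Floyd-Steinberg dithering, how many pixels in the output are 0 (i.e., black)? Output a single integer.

Answer: 10

Derivation:
(0,0): OLD=86 → NEW=0, ERR=86
(0,1): OLD=1613/8 → NEW=255, ERR=-427/8
(0,2): OLD=14291/128 → NEW=0, ERR=14291/128
(0,3): OLD=247493/2048 → NEW=0, ERR=247493/2048
(1,0): OLD=2671/128 → NEW=0, ERR=2671/128
(1,1): OLD=59145/1024 → NEW=0, ERR=59145/1024
(1,2): OLD=6929853/32768 → NEW=255, ERR=-1425987/32768
(1,3): OLD=43360443/524288 → NEW=0, ERR=43360443/524288
(2,0): OLD=2987635/16384 → NEW=255, ERR=-1190285/16384
(2,1): OLD=100354081/524288 → NEW=255, ERR=-33339359/524288
(2,2): OLD=-7657723/1048576 → NEW=0, ERR=-7657723/1048576
(2,3): OLD=4277014545/16777216 → NEW=255, ERR=-1175535/16777216
(3,0): OLD=976216131/8388608 → NEW=0, ERR=976216131/8388608
(3,1): OLD=28740303517/134217728 → NEW=255, ERR=-5485217123/134217728
(3,2): OLD=-17500812957/2147483648 → NEW=0, ERR=-17500812957/2147483648
(3,3): OLD=1304167961653/34359738368 → NEW=0, ERR=1304167961653/34359738368
Output grid:
  Row 0: .#..  (3 black, running=3)
  Row 1: ..#.  (3 black, running=6)
  Row 2: ##.#  (1 black, running=7)
  Row 3: .#..  (3 black, running=10)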